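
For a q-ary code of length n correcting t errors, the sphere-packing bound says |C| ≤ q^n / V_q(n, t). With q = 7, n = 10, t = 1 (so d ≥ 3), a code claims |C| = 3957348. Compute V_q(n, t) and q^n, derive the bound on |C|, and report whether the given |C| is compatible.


V_q(n, t) = 61, q^n = 282475249, Hamming bound = 4630741, |C| = 3957348 ≤ bound (satisfied).

Step 1: Compute V_q(n, t) = Σ_{j=0}^1 C(n, j) (q−1)^j.
  j = 0: C(10,0)·(6)^0 = 1·1 = 1.
  j = 1: C(10,1)·(6)^1 = 10·6 = 60.
  V_q(n, t) = 1 + 60 = 61.
Step 2: q^n = 7^10 = 282475249.
Step 3: Hamming bound ⌊q^n / V_q(n,t)⌋ = ⌊282475249/61⌋ = 4630741.
Step 4: Compare |C| = 3957348 to 4630741: satisfied.
The claimed |C| lies below the Hamming bound.


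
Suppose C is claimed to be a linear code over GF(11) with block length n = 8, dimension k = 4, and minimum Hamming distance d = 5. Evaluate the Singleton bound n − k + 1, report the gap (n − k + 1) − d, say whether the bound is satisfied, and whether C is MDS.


Singleton RHS = n − k + 1 = 5, slack = 0, bound satisfied, MDS.

Singleton bound: d ≤ n − k + 1.
Here n = 8, k = 4, so n − k + 1 = 5.
Given d = 5, check d ≤ 5: YES.
Slack = (n − k + 1) − d = 0.
The code is MDS (slack = 0).
Description: the claimed parameters are [8, 4, 5]_11; such a code would be MDS (meets Singleton bound).


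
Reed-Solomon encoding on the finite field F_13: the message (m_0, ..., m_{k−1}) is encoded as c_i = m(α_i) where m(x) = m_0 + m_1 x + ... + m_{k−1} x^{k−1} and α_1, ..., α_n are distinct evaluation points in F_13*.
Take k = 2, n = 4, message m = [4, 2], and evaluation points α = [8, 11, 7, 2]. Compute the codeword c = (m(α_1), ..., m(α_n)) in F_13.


c = [7, 0, 5, 8]

Message polynomial: m(x) = 4 + 2·x (mod 13).
For each evaluation point α_i, compute m(α_i) mod 13:
  α_1 = 8: Horner steps 2 → 7, so m(8) = 7.
  α_2 = 11: Horner steps 2 → 0, so m(11) = 0.
  α_3 = 7: Horner steps 2 → 5, so m(7) = 5.
  α_4 = 2: Horner steps 2 → 8, so m(2) = 8.
Codeword c = [7, 0, 5, 8] ∈ F_13^4.


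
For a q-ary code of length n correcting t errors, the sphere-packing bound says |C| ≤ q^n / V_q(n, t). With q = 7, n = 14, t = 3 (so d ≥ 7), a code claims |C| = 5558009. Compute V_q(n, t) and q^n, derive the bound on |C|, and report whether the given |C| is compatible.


V_q(n, t) = 81985, q^n = 678223072849, Hamming bound = 8272526, |C| = 5558009 ≤ bound (satisfied).

Step 1: Compute V_q(n, t) = Σ_{j=0}^3 C(n, j) (q−1)^j.
  j = 0: C(14,0)·(6)^0 = 1·1 = 1.
  j = 1: C(14,1)·(6)^1 = 14·6 = 84.
  j = 2: C(14,2)·(6)^2 = 91·36 = 3276.
  j = 3: C(14,3)·(6)^3 = 364·216 = 78624.
  V_q(n, t) = 1 + 84 + 3276 + 78624 = 81985.
Step 2: q^n = 7^14 = 678223072849.
Step 3: Hamming bound ⌊q^n / V_q(n,t)⌋ = ⌊678223072849/81985⌋ = 8272526.
Step 4: Compare |C| = 5558009 to 8272526: satisfied.
The claimed |C| lies below the Hamming bound.


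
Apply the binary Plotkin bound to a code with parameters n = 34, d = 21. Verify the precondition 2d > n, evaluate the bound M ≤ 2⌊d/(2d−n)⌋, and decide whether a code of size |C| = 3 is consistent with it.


Plotkin bound M ≤ 4; given |C| = 3 ≤ bound (satisfied).

Check applicability: 2d = 42, n = 34.
2d − n = 8 > 0, so Plotkin applies.
Compute d/(2d−n) = 21/8 ≈ 2.6250.
⌊d/(2d−n)⌋ = 2.
Plotkin bound: M ≤ 2·2 = 4.
Given |C| = 3, check: satisfied.
This |C| is below the Plotkin bound.


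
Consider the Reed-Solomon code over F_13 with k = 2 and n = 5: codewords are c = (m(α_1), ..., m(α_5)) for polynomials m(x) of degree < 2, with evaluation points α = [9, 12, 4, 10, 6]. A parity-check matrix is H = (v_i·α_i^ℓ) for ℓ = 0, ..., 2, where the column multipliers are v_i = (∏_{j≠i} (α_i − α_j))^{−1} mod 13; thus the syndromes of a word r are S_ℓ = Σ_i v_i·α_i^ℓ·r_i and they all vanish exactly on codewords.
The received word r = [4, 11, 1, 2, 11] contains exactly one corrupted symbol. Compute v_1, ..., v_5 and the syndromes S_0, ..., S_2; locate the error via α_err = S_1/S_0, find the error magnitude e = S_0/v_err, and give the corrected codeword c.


S = (12, 7, 3), error at position 5, error magnitude e = 1, c = [4, 11, 1, 2, 10].

Step 1: column multipliers v_i = (∏_{j≠i}(α_i − α_j))^{−1} mod 13.
  i = 1 (α = 9): (9−12)(9−4)(9−10)(9−6) = (−3)·5·(−1)·3 = 45 ≡ 6, so v_1 = 6^{−1} = 11 (mod 13).
  i = 2 (α = 12): (12−9)(12−4)(12−10)(12−6) = 3·8·2·6 = 288 ≡ 2, so v_2 = 2^{−1} = 7 (mod 13).
  i = 3 (α = 4): (4−9)(4−12)(4−10)(4−6) = (−5)·(−8)·(−6)·(−2) = 480 ≡ 12, so v_3 = 12^{−1} = 12 (mod 13).
  i = 4 (α = 10): (10−9)(10−12)(10−4)(10−6) = 1·(−2)·6·4 = −48 ≡ 4, so v_4 = 4^{−1} = 10 (mod 13).
  i = 5 (α = 6): (6−9)(6−12)(6−4)(6−10) = (−3)·(−6)·2·(−4) = −144 ≡ 12, so v_5 = 12^{−1} = 12 (mod 13).
  v = [11, 7, 12, 10, 12].
Step 2: syndromes of r = [4, 11, 1, 2, 11] (all sums mod 13).
  S_0 = Σ v_i r_i = 11·4 + 7·11 + 12·1 + 10·2 + 12·11 = 285 ≡ 12.
  S_1 = Σ v_i α_i r_i = 11·9·4 + 7·12·11 + 12·4·1 + 10·10·2 + 12·6·11 = 2360 ≡ 7.
  α_i^2 mod 13 = [3, 1, 3, 9, 10].
  S_2 = Σ v_i α_i^2 r_i = 11·3·4 + 7·1·11 + 12·3·1 + 10·9·2 + 12·10·11 = 1745 ≡ 3.
  S = (12, 7, 3) ≠ 0, so r is not a codeword (an error is present).
Step 3: locate the error. For a single error e at position i, S_ℓ = v_i·e·α_i^ℓ, so α_err = S_1/S_0.
  S_0^{−1} = 12^{−1} = 12 (mod 13), so α_err = 7·12 = 84 ≡ 6 = α_5. Error position i = 5.
  Consistency check: S_2/S_1 = 3·2 = 6 ≡ 6 = α_err ✓ (single-error assumption holds).
Step 4: error magnitude e = S_0/v_5 = S_0·∏_{j≠5}(α_5 − α_j) = 12·12 = 144 ≡ 1 (mod 13).
Step 5: correct position 5: c_5 = r_5 − e = 11 − 1 ≡ 10 (mod 13). Hence c = [4, 11, 1, 2, 10].
  Check: interpolating c through the α_i gives m(x) = 9 + 11·x (degree < 2) with m(α_i) = c_i for every i, so c is indeed a codeword.


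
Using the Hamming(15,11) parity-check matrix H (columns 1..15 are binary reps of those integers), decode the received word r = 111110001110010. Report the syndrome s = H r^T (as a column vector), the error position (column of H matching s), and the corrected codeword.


s = (0, 1, 1, 1)^T, error position = 7, corrected codeword c = 111110101110010

Compute s = H r^T mod 2 one row at a time:
  s_1 = 0 + 1 + 1 + 1 + 0 + 0 + 1 + 0 = 4 ≡ 0 (mod 2).
  s_2 = 1 + 1 + 0 + 0 + 0 + 0 + 1 + 0 = 3 ≡ 1 (mod 2).
  s_3 = 1 + 1 + 0 + 0 + 1 + 1 + 1 + 0 = 5 ≡ 1 (mod 2).
  s_4 = 1 + 1 + 1 + 0 + 1 + 1 + 0 + 0 = 5 ≡ 1 (mod 2).
s = (0, 1, 1, 1)^T — this equals column 7 of H (binary 0111), so error is at position 7.
Correct: flip bit 7 of r = 111110001110010 to get c = 111110101110010.


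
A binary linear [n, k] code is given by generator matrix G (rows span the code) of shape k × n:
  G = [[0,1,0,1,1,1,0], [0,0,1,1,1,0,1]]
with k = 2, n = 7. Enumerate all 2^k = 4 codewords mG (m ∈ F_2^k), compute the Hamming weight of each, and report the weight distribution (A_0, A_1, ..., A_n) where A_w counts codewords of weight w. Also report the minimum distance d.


Weight distribution: A_0 = 1, A_4 = 3. Minimum distance d = 4.

Enumerate all 2^2 = 4 messages m ∈ F_2^2.
For each, compute codeword c = mG in F_2^7, then tally its weight.
  m = 00 → c = 0000000, weight = 0.
  m = 10 → c = 0101110, weight = 4.
  m = 01 → c = 0011101, weight = 4.
  m = 11 → c = 0110011, weight = 4.
Tally weights:
  weight 0: 1 codewords.
  weight 4: 3 codewords.
Minimum distance d = smallest w > 0 with A_w > 0 = 4.
Sanity: Σ A_w = 4 = 2^2 = 4 ✓.


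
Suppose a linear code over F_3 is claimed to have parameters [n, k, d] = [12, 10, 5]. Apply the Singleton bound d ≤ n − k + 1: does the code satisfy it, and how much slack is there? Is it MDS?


Singleton RHS = n − k + 1 = 3, slack = -2, bound violated (no such code; not MDS).

Singleton bound: d ≤ n − k + 1.
Here n = 12, k = 10, so n − k + 1 = 3.
Given d = 5, check d ≤ 3: NO.
Slack = (n − k + 1) − d = -2.
The slack is negative: d = 5 exceeds n − k + 1 = 3 by 2, so the Singleton bound is violated and no linear [12, 10, 5]_3 code can exist. In particular it is not MDS (MDS requires d = n − k + 1 exactly).
Description: the claimed parameters are [12, 10, 5]_3; such a code would be impossible (violates the Singleton bound).


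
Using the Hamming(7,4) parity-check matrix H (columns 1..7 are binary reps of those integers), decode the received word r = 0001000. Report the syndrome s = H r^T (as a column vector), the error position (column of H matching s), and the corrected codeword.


s = (1, 0, 0)^T, error position = 4, corrected codeword c = 0000000

Compute s = H r^T mod 2 one row at a time:
  s_1 = 1 + 0 + 0 + 0 = 1 ≡ 1 (mod 2).
  s_2 = 0 + 0 + 0 + 0 = 0 ≡ 0 (mod 2).
  s_3 = 0 + 0 + 0 + 0 = 0 ≡ 0 (mod 2).
s = (1, 0, 0)^T — this equals column 4 of H (binary 100), so error is at position 4.
Correct: flip bit 4 of r = 0001000 to get c = 0000000.


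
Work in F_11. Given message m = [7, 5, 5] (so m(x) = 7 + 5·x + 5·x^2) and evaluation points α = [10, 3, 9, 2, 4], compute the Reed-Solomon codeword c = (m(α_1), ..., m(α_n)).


c = [7, 1, 6, 4, 8]

Message polynomial: m(x) = 7 + 5·x + 5·x^2 (mod 11).
For each evaluation point α_i, compute m(α_i) mod 11:
  α_1 = 10: Horner steps 5 → 0 → 7, so m(10) = 7.
  α_2 = 3: Horner steps 5 → 9 → 1, so m(3) = 1.
  α_3 = 9: Horner steps 5 → 6 → 6, so m(9) = 6.
  α_4 = 2: Horner steps 5 → 4 → 4, so m(2) = 4.
  α_5 = 4: Horner steps 5 → 3 → 8, so m(4) = 8.
Codeword c = [7, 1, 6, 4, 8] ∈ F_11^5.


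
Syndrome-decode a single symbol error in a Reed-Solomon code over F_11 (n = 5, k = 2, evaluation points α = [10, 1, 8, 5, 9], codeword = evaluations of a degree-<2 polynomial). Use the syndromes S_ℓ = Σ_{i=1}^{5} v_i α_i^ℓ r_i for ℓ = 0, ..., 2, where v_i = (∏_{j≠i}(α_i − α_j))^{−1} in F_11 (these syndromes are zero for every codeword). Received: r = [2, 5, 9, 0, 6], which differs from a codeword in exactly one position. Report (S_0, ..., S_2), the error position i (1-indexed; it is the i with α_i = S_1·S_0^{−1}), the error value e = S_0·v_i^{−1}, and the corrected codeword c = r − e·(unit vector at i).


S = (6, 4, 10), error at position 3, error magnitude e = 10, c = [2, 5, 10, 0, 6].

Step 1: column multipliers v_i = (∏_{j≠i}(α_i − α_j))^{−1} mod 11.
  i = 1 (α = 10): (10−1)(10−8)(10−5)(10−9) = 9·2·5·1 = 90 ≡ 2, so v_1 = 2^{−1} = 6 (mod 11).
  i = 2 (α = 1): (1−10)(1−8)(1−5)(1−9) = (−9)·(−7)·(−4)·(−8) = 2016 ≡ 3, so v_2 = 3^{−1} = 4 (mod 11).
  i = 3 (α = 8): (8−10)(8−1)(8−5)(8−9) = (−2)·7·3·(−1) = 42 ≡ 9, so v_3 = 9^{−1} = 5 (mod 11).
  i = 4 (α = 5): (5−10)(5−1)(5−8)(5−9) = (−5)·4·(−3)·(−4) = −240 ≡ 2, so v_4 = 2^{−1} = 6 (mod 11).
  i = 5 (α = 9): (9−10)(9−1)(9−8)(9−5) = (−1)·8·1·4 = −32 ≡ 1, so v_5 = 1^{−1} = 1 (mod 11).
  v = [6, 4, 5, 6, 1].
Step 2: syndromes of r = [2, 5, 9, 0, 6] (all sums mod 11).
  S_0 = Σ v_i r_i = 6·2 + 4·5 + 5·9 + 6·0 + 1·6 = 83 ≡ 6.
  S_1 = Σ v_i α_i r_i = 6·10·2 + 4·1·5 + 5·8·9 + 6·5·0 + 1·9·6 = 554 ≡ 4.
  α_i^2 mod 11 = [1, 1, 9, 3, 4].
  S_2 = Σ v_i α_i^2 r_i = 6·1·2 + 4·1·5 + 5·9·9 + 6·3·0 + 1·4·6 = 461 ≡ 10.
  S = (6, 4, 10) ≠ 0, so r is not a codeword (an error is present).
Step 3: locate the error. For a single error e at position i, S_ℓ = v_i·e·α_i^ℓ, so α_err = S_1/S_0.
  S_0^{−1} = 6^{−1} = 2 (mod 11), so α_err = 4·2 = 8 ≡ 8 = α_3. Error position i = 3.
  Consistency check: S_2/S_1 = 10·3 = 30 ≡ 8 = α_err ✓ (single-error assumption holds).
Step 4: error magnitude e = S_0/v_3 = S_0·∏_{j≠3}(α_3 − α_j) = 6·9 = 54 ≡ 10 (mod 11).
Step 5: correct position 3: c_3 = r_3 − e = 9 − 10 ≡ 10 (mod 11). Hence c = [2, 5, 10, 0, 6].
  Check: interpolating c through the α_i gives m(x) = 9 + 7·x (degree < 2) with m(α_i) = c_i for every i, so c is indeed a codeword.


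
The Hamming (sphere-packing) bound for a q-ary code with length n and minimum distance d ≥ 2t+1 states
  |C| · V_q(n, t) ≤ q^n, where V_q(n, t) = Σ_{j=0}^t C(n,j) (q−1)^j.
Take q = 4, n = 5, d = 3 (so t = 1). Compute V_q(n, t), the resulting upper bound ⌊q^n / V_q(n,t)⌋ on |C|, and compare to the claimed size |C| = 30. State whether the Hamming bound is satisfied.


V_q(n, t) = 16, q^n = 1024, Hamming bound = 64, |C| = 30 ≤ bound (satisfied).

Step 1: Compute V_q(n, t) = Σ_{j=0}^1 C(n, j) (q−1)^j.
  j = 0: C(5,0)·(3)^0 = 1·1 = 1.
  j = 1: C(5,1)·(3)^1 = 5·3 = 15.
  V_q(n, t) = 1 + 15 = 16.
Step 2: q^n = 4^5 = 1024.
Step 3: Hamming bound ⌊q^n / V_q(n,t)⌋ = ⌊1024/16⌋ = 64.
Step 4: Compare |C| = 30 to 64: satisfied.
The claimed |C| lies below the Hamming bound.


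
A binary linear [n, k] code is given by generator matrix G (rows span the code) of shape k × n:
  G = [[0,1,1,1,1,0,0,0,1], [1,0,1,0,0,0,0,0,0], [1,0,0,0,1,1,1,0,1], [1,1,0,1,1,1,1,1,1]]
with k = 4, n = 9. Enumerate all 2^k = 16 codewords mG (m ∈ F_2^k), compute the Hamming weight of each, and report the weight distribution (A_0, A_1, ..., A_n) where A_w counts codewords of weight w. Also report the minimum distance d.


Weight distribution: A_0 = 1, A_2 = 1, A_3 = 2, A_4 = 3, A_5 = 6, A_6 = 1, A_8 = 2. Minimum distance d = 2.

Enumerate all 2^4 = 16 messages m ∈ F_2^4.
For each, compute codeword c = mG in F_2^9, then tally its weight.
  m = 0000 → c = 000000000, weight = 0.
  m = 1000 → c = 011110001, weight = 5.
  m = 0100 → c = 101000000, weight = 2.
  m = 1100 → c = 110110001, weight = 5.
  m = 0010 → c = 100011101, weight = 5.
  m = 1010 → c = 111101100, weight = 6.
  m = 0110 → c = 001011101, weight = 5.
  m = 1110 → c = 010101100, weight = 4.
  m = 0001 → c = 110111111, weight = 8.
  m = 1001 → c = 101001110, weight = 5.
  m = 0101 → c = 011111111, weight = 8.
  m = 1101 → c = 000001110, weight = 3.
  m = 0011 → c = 010100010, weight = 3.
  m = 1011 → c = 001010011, weight = 4.
  m = 0111 → c = 111100010, weight = 5.
  m = 1111 → c = 100010011, weight = 4.
Tally weights:
  weight 0: 1 codewords.
  weight 2: 1 codewords.
  weight 3: 2 codewords.
  weight 4: 3 codewords.
  weight 5: 6 codewords.
  weight 6: 1 codewords.
  weight 8: 2 codewords.
Minimum distance d = smallest w > 0 with A_w > 0 = 2.
Sanity: Σ A_w = 16 = 2^4 = 16 ✓.


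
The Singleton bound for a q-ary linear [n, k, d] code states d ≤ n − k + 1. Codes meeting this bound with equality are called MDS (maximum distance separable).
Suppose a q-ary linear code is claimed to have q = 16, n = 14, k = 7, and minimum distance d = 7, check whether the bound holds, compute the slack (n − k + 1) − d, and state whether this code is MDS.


Singleton RHS = n − k + 1 = 8, slack = 1, bound satisfied, not MDS.

Singleton bound: d ≤ n − k + 1.
Here n = 14, k = 7, so n − k + 1 = 8.
Given d = 7, check d ≤ 8: YES.
Slack = (n − k + 1) − d = 1.
The code is NOT MDS (slack = 1 > 0).
Description: the claimed parameters are [14, 7, 7]_16; such a code would be non-MDS.


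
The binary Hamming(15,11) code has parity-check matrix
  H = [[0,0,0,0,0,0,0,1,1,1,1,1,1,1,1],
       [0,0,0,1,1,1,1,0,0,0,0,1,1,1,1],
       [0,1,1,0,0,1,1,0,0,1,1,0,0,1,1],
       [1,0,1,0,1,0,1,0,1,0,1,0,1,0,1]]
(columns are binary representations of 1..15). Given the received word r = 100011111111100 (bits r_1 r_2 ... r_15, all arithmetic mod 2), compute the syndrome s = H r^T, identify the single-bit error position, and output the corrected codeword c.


s = (0, 1, 0, 0)^T, error position = 4, corrected codeword c = 100111111111100

Compute s = H r^T mod 2 one row at a time:
  s_1 = 1 + 1 + 1 + 1 + 1 + 1 + 0 + 0 = 6 ≡ 0 (mod 2).
  s_2 = 0 + 1 + 1 + 1 + 1 + 1 + 0 + 0 = 5 ≡ 1 (mod 2).
  s_3 = 0 + 0 + 1 + 1 + 1 + 1 + 0 + 0 = 4 ≡ 0 (mod 2).
  s_4 = 1 + 0 + 1 + 1 + 1 + 1 + 1 + 0 = 6 ≡ 0 (mod 2).
s = (0, 1, 0, 0)^T — this equals column 4 of H (binary 0100), so error is at position 4.
Correct: flip bit 4 of r = 100011111111100 to get c = 100111111111100.


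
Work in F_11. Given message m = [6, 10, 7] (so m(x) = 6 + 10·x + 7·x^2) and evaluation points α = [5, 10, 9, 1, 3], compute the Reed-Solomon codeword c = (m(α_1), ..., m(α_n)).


c = [0, 3, 3, 1, 0]

Message polynomial: m(x) = 6 + 10·x + 7·x^2 (mod 11).
For each evaluation point α_i, compute m(α_i) mod 11:
  α_1 = 5: Horner steps 7 → 1 → 0, so m(5) = 0.
  α_2 = 10: Horner steps 7 → 3 → 3, so m(10) = 3.
  α_3 = 9: Horner steps 7 → 7 → 3, so m(9) = 3.
  α_4 = 1: Horner steps 7 → 6 → 1, so m(1) = 1.
  α_5 = 3: Horner steps 7 → 9 → 0, so m(3) = 0.
Codeword c = [0, 3, 3, 1, 0] ∈ F_11^5.


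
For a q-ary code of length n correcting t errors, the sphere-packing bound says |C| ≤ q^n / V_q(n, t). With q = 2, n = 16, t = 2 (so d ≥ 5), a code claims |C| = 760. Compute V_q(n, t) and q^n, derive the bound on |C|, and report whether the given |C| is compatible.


V_q(n, t) = 137, q^n = 65536, Hamming bound = 478, |C| = 760 > bound (violated).

Step 1: Compute V_q(n, t) = Σ_{j=0}^2 C(n, j) (q−1)^j.
  j = 0: C(16,0)·(1)^0 = 1·1 = 1.
  j = 1: C(16,1)·(1)^1 = 16·1 = 16.
  j = 2: C(16,2)·(1)^2 = 120·1 = 120.
  V_q(n, t) = 1 + 16 + 120 = 137.
Step 2: q^n = 2^16 = 65536.
Step 3: Hamming bound ⌊q^n / V_q(n,t)⌋ = ⌊65536/137⌋ = 478.
Step 4: Compare |C| = 760 to 478: violated.
The claimed |C| lies above the Hamming bound, so no 2-ary code of length 16 with d ≥ 5 can have 760 codewords.


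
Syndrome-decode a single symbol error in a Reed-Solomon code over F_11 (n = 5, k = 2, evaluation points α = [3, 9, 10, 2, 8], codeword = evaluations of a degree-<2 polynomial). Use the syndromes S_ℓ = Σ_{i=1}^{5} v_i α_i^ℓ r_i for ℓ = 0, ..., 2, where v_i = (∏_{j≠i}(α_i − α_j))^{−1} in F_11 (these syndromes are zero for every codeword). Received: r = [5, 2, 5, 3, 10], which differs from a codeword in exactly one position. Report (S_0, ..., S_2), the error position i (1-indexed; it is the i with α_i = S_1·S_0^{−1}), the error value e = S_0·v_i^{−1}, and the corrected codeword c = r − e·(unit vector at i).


S = (1, 3, 9), error at position 1, error magnitude e = 10, c = [6, 2, 5, 3, 10].

Step 1: column multipliers v_i = (∏_{j≠i}(α_i − α_j))^{−1} mod 11.
  i = 1 (α = 3): (3−9)(3−10)(3−2)(3−8) = (−6)·(−7)·1·(−5) = −210 ≡ 10, so v_1 = 10^{−1} = 10 (mod 11).
  i = 2 (α = 9): (9−3)(9−10)(9−2)(9−8) = 6·(−1)·7·1 = −42 ≡ 2, so v_2 = 2^{−1} = 6 (mod 11).
  i = 3 (α = 10): (10−3)(10−9)(10−2)(10−8) = 7·1·8·2 = 112 ≡ 2, so v_3 = 2^{−1} = 6 (mod 11).
  i = 4 (α = 2): (2−3)(2−9)(2−10)(2−8) = (−1)·(−7)·(−8)·(−6) = 336 ≡ 6, so v_4 = 6^{−1} = 2 (mod 11).
  i = 5 (α = 8): (8−3)(8−9)(8−10)(8−2) = 5·(−1)·(−2)·6 = 60 ≡ 5, so v_5 = 5^{−1} = 9 (mod 11).
  v = [10, 6, 6, 2, 9].
Step 2: syndromes of r = [5, 2, 5, 3, 10] (all sums mod 11).
  S_0 = Σ v_i r_i = 10·5 + 6·2 + 6·5 + 2·3 + 9·10 = 188 ≡ 1.
  S_1 = Σ v_i α_i r_i = 10·3·5 + 6·9·2 + 6·10·5 + 2·2·3 + 9·8·10 = 1290 ≡ 3.
  α_i^2 mod 11 = [9, 4, 1, 4, 9].
  S_2 = Σ v_i α_i^2 r_i = 10·9·5 + 6·4·2 + 6·1·5 + 2·4·3 + 9·9·10 = 1362 ≡ 9.
  S = (1, 3, 9) ≠ 0, so r is not a codeword (an error is present).
Step 3: locate the error. For a single error e at position i, S_ℓ = v_i·e·α_i^ℓ, so α_err = S_1/S_0.
  S_0^{−1} = 1^{−1} = 1 (mod 11), so α_err = 3·1 = 3 ≡ 3 = α_1. Error position i = 1.
  Consistency check: S_2/S_1 = 9·4 = 36 ≡ 3 = α_err ✓ (single-error assumption holds).
Step 4: error magnitude e = S_0/v_1 = S_0·∏_{j≠1}(α_1 − α_j) = 1·10 = 10 ≡ 10 (mod 11).
Step 5: correct position 1: c_1 = r_1 − e = 5 − 10 ≡ 6 (mod 11). Hence c = [6, 2, 5, 3, 10].
  Check: interpolating c through the α_i gives m(x) = 8 + 3·x (degree < 2) with m(α_i) = c_i for every i, so c is indeed a codeword.


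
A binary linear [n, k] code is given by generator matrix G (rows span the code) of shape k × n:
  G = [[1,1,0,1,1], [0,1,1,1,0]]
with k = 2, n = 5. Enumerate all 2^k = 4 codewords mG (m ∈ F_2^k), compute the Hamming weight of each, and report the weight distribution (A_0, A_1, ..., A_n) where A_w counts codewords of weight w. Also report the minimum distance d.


Weight distribution: A_0 = 1, A_3 = 2, A_4 = 1. Minimum distance d = 3.

Enumerate all 2^2 = 4 messages m ∈ F_2^2.
For each, compute codeword c = mG in F_2^5, then tally its weight.
  m = 00 → c = 00000, weight = 0.
  m = 10 → c = 11011, weight = 4.
  m = 01 → c = 01110, weight = 3.
  m = 11 → c = 10101, weight = 3.
Tally weights:
  weight 0: 1 codewords.
  weight 3: 2 codewords.
  weight 4: 1 codewords.
Minimum distance d = smallest w > 0 with A_w > 0 = 3.
Sanity: Σ A_w = 4 = 2^2 = 4 ✓.


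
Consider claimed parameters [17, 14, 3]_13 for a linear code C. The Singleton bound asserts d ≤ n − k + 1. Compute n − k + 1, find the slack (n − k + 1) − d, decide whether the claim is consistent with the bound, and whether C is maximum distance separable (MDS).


Singleton RHS = n − k + 1 = 4, slack = 1, bound satisfied, not MDS.

Singleton bound: d ≤ n − k + 1.
Here n = 17, k = 14, so n − k + 1 = 4.
Given d = 3, check d ≤ 4: YES.
Slack = (n − k + 1) − d = 1.
The code is NOT MDS (slack = 1 > 0).
Description: the claimed parameters are [17, 14, 3]_13; such a code would be non-MDS.


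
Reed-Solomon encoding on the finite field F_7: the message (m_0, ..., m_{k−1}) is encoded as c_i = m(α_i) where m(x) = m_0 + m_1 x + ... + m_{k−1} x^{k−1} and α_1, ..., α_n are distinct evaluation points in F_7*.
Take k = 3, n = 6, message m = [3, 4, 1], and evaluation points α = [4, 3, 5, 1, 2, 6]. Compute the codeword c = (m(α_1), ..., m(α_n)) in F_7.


c = [0, 3, 6, 1, 1, 0]

Message polynomial: m(x) = 3 + 4·x + 1·x^2 (mod 7).
For each evaluation point α_i, compute m(α_i) mod 7:
  α_1 = 4: Horner steps 1 → 1 → 0, so m(4) = 0.
  α_2 = 3: Horner steps 1 → 0 → 3, so m(3) = 3.
  α_3 = 5: Horner steps 1 → 2 → 6, so m(5) = 6.
  α_4 = 1: Horner steps 1 → 5 → 1, so m(1) = 1.
  α_5 = 2: Horner steps 1 → 6 → 1, so m(2) = 1.
  α_6 = 6: Horner steps 1 → 3 → 0, so m(6) = 0.
Codeword c = [0, 3, 6, 1, 1, 0] ∈ F_7^6.


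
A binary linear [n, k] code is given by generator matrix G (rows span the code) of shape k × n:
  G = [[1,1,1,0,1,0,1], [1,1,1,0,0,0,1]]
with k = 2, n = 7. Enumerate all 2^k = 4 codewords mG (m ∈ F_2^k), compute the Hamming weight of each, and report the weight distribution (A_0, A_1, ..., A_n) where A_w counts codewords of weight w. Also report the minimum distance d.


Weight distribution: A_0 = 1, A_1 = 1, A_4 = 1, A_5 = 1. Minimum distance d = 1.

Enumerate all 2^2 = 4 messages m ∈ F_2^2.
For each, compute codeword c = mG in F_2^7, then tally its weight.
  m = 00 → c = 0000000, weight = 0.
  m = 10 → c = 1110101, weight = 5.
  m = 01 → c = 1110001, weight = 4.
  m = 11 → c = 0000100, weight = 1.
Tally weights:
  weight 0: 1 codewords.
  weight 1: 1 codewords.
  weight 4: 1 codewords.
  weight 5: 1 codewords.
Minimum distance d = smallest w > 0 with A_w > 0 = 1.
Sanity: Σ A_w = 4 = 2^2 = 4 ✓.


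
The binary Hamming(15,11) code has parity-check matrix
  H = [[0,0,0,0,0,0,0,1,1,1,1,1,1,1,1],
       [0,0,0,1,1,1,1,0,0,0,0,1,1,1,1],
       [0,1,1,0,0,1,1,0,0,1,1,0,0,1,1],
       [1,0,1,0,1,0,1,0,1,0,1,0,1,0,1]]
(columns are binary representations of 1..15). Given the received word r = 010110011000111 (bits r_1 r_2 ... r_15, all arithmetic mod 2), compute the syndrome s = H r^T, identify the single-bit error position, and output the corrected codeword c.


s = (1, 1, 1, 0)^T, error position = 14, corrected codeword c = 010110011000101

Compute s = H r^T mod 2 one row at a time:
  s_1 = 1 + 1 + 0 + 0 + 0 + 1 + 1 + 1 = 5 ≡ 1 (mod 2).
  s_2 = 1 + 1 + 0 + 0 + 0 + 1 + 1 + 1 = 5 ≡ 1 (mod 2).
  s_3 = 1 + 0 + 0 + 0 + 0 + 0 + 1 + 1 = 3 ≡ 1 (mod 2).
  s_4 = 0 + 0 + 1 + 0 + 1 + 0 + 1 + 1 = 4 ≡ 0 (mod 2).
s = (1, 1, 1, 0)^T — this equals column 14 of H (binary 1110), so error is at position 14.
Correct: flip bit 14 of r = 010110011000111 to get c = 010110011000101.


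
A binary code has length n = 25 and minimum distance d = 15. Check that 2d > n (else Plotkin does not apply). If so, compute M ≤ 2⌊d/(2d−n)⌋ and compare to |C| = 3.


Plotkin bound M ≤ 6; given |C| = 3 ≤ bound (satisfied).

Check applicability: 2d = 30, n = 25.
2d − n = 5 > 0, so Plotkin applies.
Compute d/(2d−n) = 15/5 ≈ 3.0000.
⌊d/(2d−n)⌋ = 3.
Plotkin bound: M ≤ 2·3 = 6.
Given |C| = 3, check: satisfied.
This |C| is below the Plotkin bound.


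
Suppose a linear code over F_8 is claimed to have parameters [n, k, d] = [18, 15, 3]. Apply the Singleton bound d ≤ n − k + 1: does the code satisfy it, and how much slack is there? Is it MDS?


Singleton RHS = n − k + 1 = 4, slack = 1, bound satisfied, not MDS.

Singleton bound: d ≤ n − k + 1.
Here n = 18, k = 15, so n − k + 1 = 4.
Given d = 3, check d ≤ 4: YES.
Slack = (n − k + 1) − d = 1.
The code is NOT MDS (slack = 1 > 0).
Description: the claimed parameters are [18, 15, 3]_8; such a code would be non-MDS.


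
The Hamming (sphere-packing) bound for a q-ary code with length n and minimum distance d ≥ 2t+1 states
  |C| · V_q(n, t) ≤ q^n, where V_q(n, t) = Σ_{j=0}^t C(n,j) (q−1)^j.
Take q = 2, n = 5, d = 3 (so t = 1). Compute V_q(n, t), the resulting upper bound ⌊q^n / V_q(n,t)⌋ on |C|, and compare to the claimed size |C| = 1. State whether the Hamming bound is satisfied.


V_q(n, t) = 6, q^n = 32, Hamming bound = 5, |C| = 1 ≤ bound (satisfied).

Step 1: Compute V_q(n, t) = Σ_{j=0}^1 C(n, j) (q−1)^j.
  j = 0: C(5,0)·(1)^0 = 1·1 = 1.
  j = 1: C(5,1)·(1)^1 = 5·1 = 5.
  V_q(n, t) = 1 + 5 = 6.
Step 2: q^n = 2^5 = 32.
Step 3: Hamming bound ⌊q^n / V_q(n,t)⌋ = ⌊32/6⌋ = 5.
Step 4: Compare |C| = 1 to 5: satisfied.
The claimed |C| lies below the Hamming bound.


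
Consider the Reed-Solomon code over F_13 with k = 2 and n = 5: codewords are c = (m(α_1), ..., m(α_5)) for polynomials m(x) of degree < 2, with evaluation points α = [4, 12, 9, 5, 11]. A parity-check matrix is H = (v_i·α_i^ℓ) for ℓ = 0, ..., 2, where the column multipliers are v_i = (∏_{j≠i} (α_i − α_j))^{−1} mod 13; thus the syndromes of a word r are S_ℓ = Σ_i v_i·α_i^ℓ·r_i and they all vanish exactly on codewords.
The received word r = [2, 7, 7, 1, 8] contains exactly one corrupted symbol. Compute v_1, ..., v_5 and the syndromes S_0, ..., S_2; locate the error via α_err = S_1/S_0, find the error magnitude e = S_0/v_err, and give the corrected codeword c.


S = (12, 4, 10), error at position 3, error magnitude e = 10, c = [2, 7, 10, 1, 8].

Step 1: column multipliers v_i = (∏_{j≠i}(α_i − α_j))^{−1} mod 13.
  i = 1 (α = 4): (4−12)(4−9)(4−5)(4−11) = (−8)·(−5)·(−1)·(−7) = 280 ≡ 7, so v_1 = 7^{−1} = 2 (mod 13).
  i = 2 (α = 12): (12−4)(12−9)(12−5)(12−11) = 8·3·7·1 = 168 ≡ 12, so v_2 = 12^{−1} = 12 (mod 13).
  i = 3 (α = 9): (9−4)(9−12)(9−5)(9−11) = 5·(−3)·4·(−2) = 120 ≡ 3, so v_3 = 3^{−1} = 9 (mod 13).
  i = 4 (α = 5): (5−4)(5−12)(5−9)(5−11) = 1·(−7)·(−4)·(−6) = −168 ≡ 1, so v_4 = 1^{−1} = 1 (mod 13).
  i = 5 (α = 11): (11−4)(11−12)(11−9)(11−5) = 7·(−1)·2·6 = −84 ≡ 7, so v_5 = 7^{−1} = 2 (mod 13).
  v = [2, 12, 9, 1, 2].
Step 2: syndromes of r = [2, 7, 7, 1, 8] (all sums mod 13).
  S_0 = Σ v_i r_i = 2·2 + 12·7 + 9·7 + 1·1 + 2·8 = 168 ≡ 12.
  S_1 = Σ v_i α_i r_i = 2·4·2 + 12·12·7 + 9·9·7 + 1·5·1 + 2·11·8 = 1772 ≡ 4.
  α_i^2 mod 13 = [3, 1, 3, 12, 4].
  S_2 = Σ v_i α_i^2 r_i = 2·3·2 + 12·1·7 + 9·3·7 + 1·12·1 + 2·4·8 = 361 ≡ 10.
  S = (12, 4, 10) ≠ 0, so r is not a codeword (an error is present).
Step 3: locate the error. For a single error e at position i, S_ℓ = v_i·e·α_i^ℓ, so α_err = S_1/S_0.
  S_0^{−1} = 12^{−1} = 12 (mod 13), so α_err = 4·12 = 48 ≡ 9 = α_3. Error position i = 3.
  Consistency check: S_2/S_1 = 10·10 = 100 ≡ 9 = α_err ✓ (single-error assumption holds).
Step 4: error magnitude e = S_0/v_3 = S_0·∏_{j≠3}(α_3 − α_j) = 12·3 = 36 ≡ 10 (mod 13).
Step 5: correct position 3: c_3 = r_3 − e = 7 − 10 ≡ 10 (mod 13). Hence c = [2, 7, 10, 1, 8].
  Check: interpolating c through the α_i gives m(x) = 6 + 12·x (degree < 2) with m(α_i) = c_i for every i, so c is indeed a codeword.


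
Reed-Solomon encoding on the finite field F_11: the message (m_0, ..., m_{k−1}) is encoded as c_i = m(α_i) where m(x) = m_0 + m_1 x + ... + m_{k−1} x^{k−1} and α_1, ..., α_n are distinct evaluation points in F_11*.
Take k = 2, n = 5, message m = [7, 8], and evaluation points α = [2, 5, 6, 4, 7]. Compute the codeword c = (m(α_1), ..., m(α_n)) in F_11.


c = [1, 3, 0, 6, 8]

Message polynomial: m(x) = 7 + 8·x (mod 11).
For each evaluation point α_i, compute m(α_i) mod 11:
  α_1 = 2: Horner steps 8 → 1, so m(2) = 1.
  α_2 = 5: Horner steps 8 → 3, so m(5) = 3.
  α_3 = 6: Horner steps 8 → 0, so m(6) = 0.
  α_4 = 4: Horner steps 8 → 6, so m(4) = 6.
  α_5 = 7: Horner steps 8 → 8, so m(7) = 8.
Codeword c = [1, 3, 0, 6, 8] ∈ F_11^5.


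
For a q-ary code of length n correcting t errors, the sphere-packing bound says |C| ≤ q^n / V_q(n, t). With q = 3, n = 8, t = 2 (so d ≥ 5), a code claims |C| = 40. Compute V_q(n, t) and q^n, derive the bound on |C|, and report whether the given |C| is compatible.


V_q(n, t) = 129, q^n = 6561, Hamming bound = 50, |C| = 40 ≤ bound (satisfied).

Step 1: Compute V_q(n, t) = Σ_{j=0}^2 C(n, j) (q−1)^j.
  j = 0: C(8,0)·(2)^0 = 1·1 = 1.
  j = 1: C(8,1)·(2)^1 = 8·2 = 16.
  j = 2: C(8,2)·(2)^2 = 28·4 = 112.
  V_q(n, t) = 1 + 16 + 112 = 129.
Step 2: q^n = 3^8 = 6561.
Step 3: Hamming bound ⌊q^n / V_q(n,t)⌋ = ⌊6561/129⌋ = 50.
Step 4: Compare |C| = 40 to 50: satisfied.
The claimed |C| lies below the Hamming bound.


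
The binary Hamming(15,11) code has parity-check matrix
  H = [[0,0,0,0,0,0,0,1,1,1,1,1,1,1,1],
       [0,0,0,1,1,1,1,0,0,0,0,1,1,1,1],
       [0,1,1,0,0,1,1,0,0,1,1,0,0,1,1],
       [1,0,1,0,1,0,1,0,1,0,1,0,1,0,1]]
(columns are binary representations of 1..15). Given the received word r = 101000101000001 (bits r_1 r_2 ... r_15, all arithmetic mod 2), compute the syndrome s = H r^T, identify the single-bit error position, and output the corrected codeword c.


s = (0, 0, 1, 1)^T, error position = 3, corrected codeword c = 100000101000001

Compute s = H r^T mod 2 one row at a time:
  s_1 = 0 + 1 + 0 + 0 + 0 + 0 + 0 + 1 = 2 ≡ 0 (mod 2).
  s_2 = 0 + 0 + 0 + 1 + 0 + 0 + 0 + 1 = 2 ≡ 0 (mod 2).
  s_3 = 0 + 1 + 0 + 1 + 0 + 0 + 0 + 1 = 3 ≡ 1 (mod 2).
  s_4 = 1 + 1 + 0 + 1 + 1 + 0 + 0 + 1 = 5 ≡ 1 (mod 2).
s = (0, 0, 1, 1)^T — this equals column 3 of H (binary 0011), so error is at position 3.
Correct: flip bit 3 of r = 101000101000001 to get c = 100000101000001.


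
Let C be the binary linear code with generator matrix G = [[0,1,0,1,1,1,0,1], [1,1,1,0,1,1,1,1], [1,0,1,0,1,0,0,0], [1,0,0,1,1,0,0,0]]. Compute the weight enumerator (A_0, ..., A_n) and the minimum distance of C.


Weight distribution: A_0 = 1, A_2 = 2, A_3 = 4, A_4 = 3, A_5 = 2, A_6 = 2, A_7 = 2. Minimum distance d = 2.

Enumerate all 2^4 = 16 messages m ∈ F_2^4.
For each, compute codeword c = mG in F_2^8, then tally its weight.
  m = 0000 → c = 00000000, weight = 0.
  m = 1000 → c = 01011101, weight = 5.
  m = 0100 → c = 11101111, weight = 7.
  m = 1100 → c = 10110010, weight = 4.
  m = 0010 → c = 10101000, weight = 3.
  m = 1010 → c = 11110101, weight = 6.
  m = 0110 → c = 01000111, weight = 4.
  m = 1110 → c = 00011010, weight = 3.
  m = 0001 → c = 10011000, weight = 3.
  m = 1001 → c = 11000101, weight = 4.
  m = 0101 → c = 01110111, weight = 6.
  m = 1101 → c = 00101010, weight = 3.
  m = 0011 → c = 00110000, weight = 2.
  m = 1011 → c = 01101101, weight = 5.
  m = 0111 → c = 11011111, weight = 7.
  m = 1111 → c = 10000010, weight = 2.
Tally weights:
  weight 0: 1 codewords.
  weight 2: 2 codewords.
  weight 3: 4 codewords.
  weight 4: 3 codewords.
  weight 5: 2 codewords.
  weight 6: 2 codewords.
  weight 7: 2 codewords.
Minimum distance d = smallest w > 0 with A_w > 0 = 2.
Sanity: Σ A_w = 16 = 2^4 = 16 ✓.


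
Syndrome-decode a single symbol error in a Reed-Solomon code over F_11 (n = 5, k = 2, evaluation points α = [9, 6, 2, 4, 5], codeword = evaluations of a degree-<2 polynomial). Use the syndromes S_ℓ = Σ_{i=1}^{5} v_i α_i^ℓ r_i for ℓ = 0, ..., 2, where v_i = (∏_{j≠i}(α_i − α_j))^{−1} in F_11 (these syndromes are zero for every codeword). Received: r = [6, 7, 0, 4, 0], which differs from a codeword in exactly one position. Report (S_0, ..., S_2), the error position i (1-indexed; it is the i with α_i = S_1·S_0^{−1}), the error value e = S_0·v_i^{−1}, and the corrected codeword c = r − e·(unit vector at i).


S = (7, 3, 6), error at position 3, error magnitude e = 10, c = [6, 7, 1, 4, 0].

Step 1: column multipliers v_i = (∏_{j≠i}(α_i − α_j))^{−1} mod 11.
  i = 1 (α = 9): (9−6)(9−2)(9−4)(9−5) = 3·7·5·4 = 420 ≡ 2, so v_1 = 2^{−1} = 6 (mod 11).
  i = 2 (α = 6): (6−9)(6−2)(6−4)(6−5) = (−3)·4·2·1 = −24 ≡ 9, so v_2 = 9^{−1} = 5 (mod 11).
  i = 3 (α = 2): (2−9)(2−6)(2−4)(2−5) = (−7)·(−4)·(−2)·(−3) = 168 ≡ 3, so v_3 = 3^{−1} = 4 (mod 11).
  i = 4 (α = 4): (4−9)(4−6)(4−2)(4−5) = (−5)·(−2)·2·(−1) = −20 ≡ 2, so v_4 = 2^{−1} = 6 (mod 11).
  i = 5 (α = 5): (5−9)(5−6)(5−2)(5−4) = (−4)·(−1)·3·1 = 12 ≡ 1, so v_5 = 1^{−1} = 1 (mod 11).
  v = [6, 5, 4, 6, 1].
Step 2: syndromes of r = [6, 7, 0, 4, 0] (all sums mod 11).
  S_0 = Σ v_i r_i = 6·6 + 5·7 + 4·0 + 6·4 + 1·0 = 95 ≡ 7.
  S_1 = Σ v_i α_i r_i = 6·9·6 + 5·6·7 + 4·2·0 + 6·4·4 + 1·5·0 = 630 ≡ 3.
  α_i^2 mod 11 = [4, 3, 4, 5, 3].
  S_2 = Σ v_i α_i^2 r_i = 6·4·6 + 5·3·7 + 4·4·0 + 6·5·4 + 1·3·0 = 369 ≡ 6.
  S = (7, 3, 6) ≠ 0, so r is not a codeword (an error is present).
Step 3: locate the error. For a single error e at position i, S_ℓ = v_i·e·α_i^ℓ, so α_err = S_1/S_0.
  S_0^{−1} = 7^{−1} = 8 (mod 11), so α_err = 3·8 = 24 ≡ 2 = α_3. Error position i = 3.
  Consistency check: S_2/S_1 = 6·4 = 24 ≡ 2 = α_err ✓ (single-error assumption holds).
Step 4: error magnitude e = S_0/v_3 = S_0·∏_{j≠3}(α_3 − α_j) = 7·3 = 21 ≡ 10 (mod 11).
Step 5: correct position 3: c_3 = r_3 − e = 0 − 10 ≡ 1 (mod 11). Hence c = [6, 7, 1, 4, 0].
  Check: interpolating c through the α_i gives m(x) = 9 + 7·x (degree < 2) with m(α_i) = c_i for every i, so c is indeed a codeword.


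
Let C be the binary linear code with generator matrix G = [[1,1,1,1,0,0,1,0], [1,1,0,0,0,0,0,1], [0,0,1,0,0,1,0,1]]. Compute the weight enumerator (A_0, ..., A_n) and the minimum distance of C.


Weight distribution: A_0 = 1, A_3 = 3, A_4 = 2, A_5 = 1, A_6 = 1. Minimum distance d = 3.

Enumerate all 2^3 = 8 messages m ∈ F_2^3.
For each, compute codeword c = mG in F_2^8, then tally its weight.
  m = 000 → c = 00000000, weight = 0.
  m = 100 → c = 11110010, weight = 5.
  m = 010 → c = 11000001, weight = 3.
  m = 110 → c = 00110011, weight = 4.
  m = 001 → c = 00100101, weight = 3.
  m = 101 → c = 11010111, weight = 6.
  m = 011 → c = 11100100, weight = 4.
  m = 111 → c = 00010110, weight = 3.
Tally weights:
  weight 0: 1 codewords.
  weight 3: 3 codewords.
  weight 4: 2 codewords.
  weight 5: 1 codewords.
  weight 6: 1 codewords.
Minimum distance d = smallest w > 0 with A_w > 0 = 3.
Sanity: Σ A_w = 8 = 2^3 = 8 ✓.


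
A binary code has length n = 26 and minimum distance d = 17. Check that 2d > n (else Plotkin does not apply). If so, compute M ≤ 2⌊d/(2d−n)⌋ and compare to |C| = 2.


Plotkin bound M ≤ 4; given |C| = 2 ≤ bound (satisfied).

Check applicability: 2d = 34, n = 26.
2d − n = 8 > 0, so Plotkin applies.
Compute d/(2d−n) = 17/8 ≈ 2.1250.
⌊d/(2d−n)⌋ = 2.
Plotkin bound: M ≤ 2·2 = 4.
Given |C| = 2, check: satisfied.
This |C| is below the Plotkin bound.


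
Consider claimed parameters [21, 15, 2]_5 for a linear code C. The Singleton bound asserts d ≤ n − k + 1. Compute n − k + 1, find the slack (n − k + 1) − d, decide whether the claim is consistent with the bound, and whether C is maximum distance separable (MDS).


Singleton RHS = n − k + 1 = 7, slack = 5, bound satisfied, not MDS.

Singleton bound: d ≤ n − k + 1.
Here n = 21, k = 15, so n − k + 1 = 7.
Given d = 2, check d ≤ 7: YES.
Slack = (n − k + 1) − d = 5.
The code is NOT MDS (slack = 5 > 0).
Description: the claimed parameters are [21, 15, 2]_5; such a code would be non-MDS.


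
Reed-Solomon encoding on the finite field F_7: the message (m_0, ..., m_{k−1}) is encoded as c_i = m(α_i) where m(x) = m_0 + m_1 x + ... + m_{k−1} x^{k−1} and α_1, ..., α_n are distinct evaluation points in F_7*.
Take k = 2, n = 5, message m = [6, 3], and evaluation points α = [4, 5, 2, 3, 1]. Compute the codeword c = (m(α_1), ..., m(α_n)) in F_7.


c = [4, 0, 5, 1, 2]

Message polynomial: m(x) = 6 + 3·x (mod 7).
For each evaluation point α_i, compute m(α_i) mod 7:
  α_1 = 4: Horner steps 3 → 4, so m(4) = 4.
  α_2 = 5: Horner steps 3 → 0, so m(5) = 0.
  α_3 = 2: Horner steps 3 → 5, so m(2) = 5.
  α_4 = 3: Horner steps 3 → 1, so m(3) = 1.
  α_5 = 1: Horner steps 3 → 2, so m(1) = 2.
Codeword c = [4, 0, 5, 1, 2] ∈ F_7^5.


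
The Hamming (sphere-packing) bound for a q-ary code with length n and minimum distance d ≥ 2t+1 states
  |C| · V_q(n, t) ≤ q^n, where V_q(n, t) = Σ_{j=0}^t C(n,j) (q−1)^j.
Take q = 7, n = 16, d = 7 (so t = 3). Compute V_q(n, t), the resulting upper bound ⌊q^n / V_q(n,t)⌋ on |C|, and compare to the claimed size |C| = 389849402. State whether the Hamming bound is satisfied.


V_q(n, t) = 125377, q^n = 33232930569601, Hamming bound = 265064011, |C| = 389849402 > bound (violated).

Step 1: Compute V_q(n, t) = Σ_{j=0}^3 C(n, j) (q−1)^j.
  j = 0: C(16,0)·(6)^0 = 1·1 = 1.
  j = 1: C(16,1)·(6)^1 = 16·6 = 96.
  j = 2: C(16,2)·(6)^2 = 120·36 = 4320.
  j = 3: C(16,3)·(6)^3 = 560·216 = 120960.
  V_q(n, t) = 1 + 96 + 4320 + 120960 = 125377.
Step 2: q^n = 7^16 = 33232930569601.
Step 3: Hamming bound ⌊q^n / V_q(n,t)⌋ = ⌊33232930569601/125377⌋ = 265064011.
Step 4: Compare |C| = 389849402 to 265064011: violated.
The claimed |C| lies above the Hamming bound, so no 7-ary code of length 16 with d ≥ 7 can have 389849402 codewords.


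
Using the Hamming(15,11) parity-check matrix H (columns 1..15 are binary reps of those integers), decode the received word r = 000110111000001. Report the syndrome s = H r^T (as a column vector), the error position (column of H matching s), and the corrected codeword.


s = (1, 0, 0, 0)^T, error position = 8, corrected codeword c = 000110101000001

Compute s = H r^T mod 2 one row at a time:
  s_1 = 1 + 1 + 0 + 0 + 0 + 0 + 0 + 1 = 3 ≡ 1 (mod 2).
  s_2 = 1 + 1 + 0 + 1 + 0 + 0 + 0 + 1 = 4 ≡ 0 (mod 2).
  s_3 = 0 + 0 + 0 + 1 + 0 + 0 + 0 + 1 = 2 ≡ 0 (mod 2).
  s_4 = 0 + 0 + 1 + 1 + 1 + 0 + 0 + 1 = 4 ≡ 0 (mod 2).
s = (1, 0, 0, 0)^T — this equals column 8 of H (binary 1000), so error is at position 8.
Correct: flip bit 8 of r = 000110111000001 to get c = 000110101000001.


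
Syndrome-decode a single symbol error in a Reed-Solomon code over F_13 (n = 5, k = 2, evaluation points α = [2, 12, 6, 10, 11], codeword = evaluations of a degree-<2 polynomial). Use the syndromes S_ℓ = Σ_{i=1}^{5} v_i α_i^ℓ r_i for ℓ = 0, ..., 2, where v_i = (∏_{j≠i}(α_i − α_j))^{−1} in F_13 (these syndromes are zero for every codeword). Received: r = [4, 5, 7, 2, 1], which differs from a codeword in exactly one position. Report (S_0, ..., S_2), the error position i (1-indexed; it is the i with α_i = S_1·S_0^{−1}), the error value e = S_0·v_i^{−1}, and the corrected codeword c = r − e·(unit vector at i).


S = (8, 2, 7), error at position 4, error magnitude e = 5, c = [4, 5, 7, 10, 1].

Step 1: column multipliers v_i = (∏_{j≠i}(α_i − α_j))^{−1} mod 13.
  i = 1 (α = 2): (2−12)(2−6)(2−10)(2−11) = (−10)·(−4)·(−8)·(−9) = 2880 ≡ 7, so v_1 = 7^{−1} = 2 (mod 13).
  i = 2 (α = 12): (12−2)(12−6)(12−10)(12−11) = 10·6·2·1 = 120 ≡ 3, so v_2 = 3^{−1} = 9 (mod 13).
  i = 3 (α = 6): (6−2)(6−12)(6−10)(6−11) = 4·(−6)·(−4)·(−5) = −480 ≡ 1, so v_3 = 1^{−1} = 1 (mod 13).
  i = 4 (α = 10): (10−2)(10−12)(10−6)(10−11) = 8·(−2)·4·(−1) = 64 ≡ 12, so v_4 = 12^{−1} = 12 (mod 13).
  i = 5 (α = 11): (11−2)(11−12)(11−6)(11−10) = 9·(−1)·5·1 = −45 ≡ 7, so v_5 = 7^{−1} = 2 (mod 13).
  v = [2, 9, 1, 12, 2].
Step 2: syndromes of r = [4, 5, 7, 2, 1] (all sums mod 13).
  S_0 = Σ v_i r_i = 2·4 + 9·5 + 1·7 + 12·2 + 2·1 = 86 ≡ 8.
  S_1 = Σ v_i α_i r_i = 2·2·4 + 9·12·5 + 1·6·7 + 12·10·2 + 2·11·1 = 860 ≡ 2.
  α_i^2 mod 13 = [4, 1, 10, 9, 4].
  S_2 = Σ v_i α_i^2 r_i = 2·4·4 + 9·1·5 + 1·10·7 + 12·9·2 + 2·4·1 = 371 ≡ 7.
  S = (8, 2, 7) ≠ 0, so r is not a codeword (an error is present).
Step 3: locate the error. For a single error e at position i, S_ℓ = v_i·e·α_i^ℓ, so α_err = S_1/S_0.
  S_0^{−1} = 8^{−1} = 5 (mod 13), so α_err = 2·5 = 10 ≡ 10 = α_4. Error position i = 4.
  Consistency check: S_2/S_1 = 7·7 = 49 ≡ 10 = α_err ✓ (single-error assumption holds).
Step 4: error magnitude e = S_0/v_4 = S_0·∏_{j≠4}(α_4 − α_j) = 8·12 = 96 ≡ 5 (mod 13).
Step 5: correct position 4: c_4 = r_4 − e = 2 − 5 ≡ 10 (mod 13). Hence c = [4, 5, 7, 10, 1].
  Check: interpolating c through the α_i gives m(x) = 9 + 4·x (degree < 2) with m(α_i) = c_i for every i, so c is indeed a codeword.
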